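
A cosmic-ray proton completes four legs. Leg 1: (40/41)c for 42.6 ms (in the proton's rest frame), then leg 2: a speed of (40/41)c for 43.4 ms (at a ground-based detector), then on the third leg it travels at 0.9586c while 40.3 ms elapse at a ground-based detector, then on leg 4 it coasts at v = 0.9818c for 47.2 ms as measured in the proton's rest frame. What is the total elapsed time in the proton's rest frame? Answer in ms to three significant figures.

τ = 111 ms

Leg 1: 42.6 ms is already measured in the proton's rest frame.
Leg 2: γ = 1/√(1 − (40/41)²) = 41/9 ≈ 4.556; τ_2 = 43.4/4.556 = 9.527 ms.
Leg 3: γ = 1/√(1 − 0.9586²) = 1/√0.08109 = 3.512; τ_3 = 40.3/3.512 = 11.48 ms.
Leg 4: 47.2 ms is already measured in the proton's rest frame.
Total: 42.60 + 9.527 + 11.48 + 47.20 ms.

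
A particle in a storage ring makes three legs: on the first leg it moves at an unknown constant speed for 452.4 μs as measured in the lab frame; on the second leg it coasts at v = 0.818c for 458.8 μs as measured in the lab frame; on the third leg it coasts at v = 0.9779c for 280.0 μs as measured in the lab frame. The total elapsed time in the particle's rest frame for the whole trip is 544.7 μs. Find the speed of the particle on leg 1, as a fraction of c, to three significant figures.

Leg 1: speed unknown; τ_1 = 452.4/γ_1.
Leg 2: γ = 1/√(1 − 0.818²) = 1/√0.3309 = 1.738; τ_2 = 458.8/1.738 = 263.9 μs.
Leg 3: γ = 1/√(1 − 0.9779²) = 1/√0.04371 = 4.783; τ_3 = 280.0/4.783 = 58.54 μs.
Total proper time: τ_1 + 263.9 + 58.54 = 544.7, so τ_1 = 544.7 − 322.5 = 222.2 μs.
γ_1 = 452.4/222.2 = 2.036; β = √(1 − 1/γ²) = √0.7587.

β = 0.871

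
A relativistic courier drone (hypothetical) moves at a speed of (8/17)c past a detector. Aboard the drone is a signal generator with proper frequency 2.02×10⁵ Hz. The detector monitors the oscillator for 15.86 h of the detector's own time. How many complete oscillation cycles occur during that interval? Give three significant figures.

N = 1.02×10¹⁰

γ = 1/√(1 − (8/17)²) = 17/15 ≈ 1.133
During 15.86 h of lab time, the oscillator's proper time advances by τ = Δt/γ = 15.86/1.133 = 13.99 h = 5.038×10⁴ s.
N = f × τ = 2.02×10⁵ × 5.038×10⁴ = 1.018×10¹⁰.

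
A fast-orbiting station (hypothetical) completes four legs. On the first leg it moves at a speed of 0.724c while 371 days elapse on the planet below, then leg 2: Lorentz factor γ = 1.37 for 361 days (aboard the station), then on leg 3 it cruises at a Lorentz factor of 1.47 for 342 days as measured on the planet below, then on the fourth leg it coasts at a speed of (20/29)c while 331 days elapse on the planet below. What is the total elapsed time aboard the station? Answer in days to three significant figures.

τ = 1090 days

Leg 1: γ = 1/√(1 − 0.724²) = 1/√0.4758 = 1.450; τ_1 = 371/1.450 = 255.9 days.
Leg 2: 361 days is already measured aboard the station.
Leg 3: γ = 1.47; τ_3 = 342/1.470 = 232.7 days.
Leg 4: γ = 1/√(1 − (20/29)²) = 29/21 ≈ 1.381; τ_4 = 331/1.381 = 239.7 days.
Total: 255.9 + 361.0 + 232.7 + 239.7 days.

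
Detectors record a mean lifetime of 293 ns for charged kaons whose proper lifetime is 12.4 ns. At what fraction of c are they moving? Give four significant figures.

γ = Δt/τ₀ = 293/12.4 = 23.63
β = √(1 − 1/γ²) = √(1 − 0.001791) = √0.9982

β = 0.9991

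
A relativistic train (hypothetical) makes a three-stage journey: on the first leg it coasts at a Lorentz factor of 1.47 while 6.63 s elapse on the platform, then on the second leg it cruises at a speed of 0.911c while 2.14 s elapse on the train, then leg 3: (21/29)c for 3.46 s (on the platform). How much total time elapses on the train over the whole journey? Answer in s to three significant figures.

Leg 1: γ = 1.47; τ_1 = 6.63/1.470 = 4.510 s.
Leg 2: 2.14 s is already measured on the train.
Leg 3: γ = 1/√(1 − (21/29)²) = 29/20 = 1.450; τ_3 = 3.46/1.450 = 2.386 s.
Total: 4.510 + 2.140 + 2.386 s.

τ = 9.04 s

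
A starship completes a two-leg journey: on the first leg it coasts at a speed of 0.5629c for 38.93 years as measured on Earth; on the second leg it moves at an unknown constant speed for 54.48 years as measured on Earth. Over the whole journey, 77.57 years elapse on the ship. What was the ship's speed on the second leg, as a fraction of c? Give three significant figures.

Leg 1: γ = 1/√(1 − 0.5629²) = 1/√0.6831 = 1.210; τ_1 = 38.93/1.210 = 32.18 years.
Leg 2: speed unknown; τ_2 = 54.48/γ_2.
Total proper time: 32.18 + τ_2 = 77.57, so τ_2 = 77.57 − 32.18 = 45.39 years.
γ_2 = 54.48/45.39 = 1.200; β = √(1 − 1/γ²) = √0.3058.

β = 0.553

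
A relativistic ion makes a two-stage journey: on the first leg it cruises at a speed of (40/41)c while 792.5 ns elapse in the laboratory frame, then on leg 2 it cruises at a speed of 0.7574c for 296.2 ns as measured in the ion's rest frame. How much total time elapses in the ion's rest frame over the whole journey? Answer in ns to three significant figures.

Leg 1: γ = 1/√(1 − (40/41)²) = 41/9 ≈ 4.556; τ_1 = 792.5/4.556 = 174.0 ns.
Leg 2: 296.2 ns is already measured in the ion's rest frame.
Total: 174.0 + 296.2 ns.

τ = 470 ns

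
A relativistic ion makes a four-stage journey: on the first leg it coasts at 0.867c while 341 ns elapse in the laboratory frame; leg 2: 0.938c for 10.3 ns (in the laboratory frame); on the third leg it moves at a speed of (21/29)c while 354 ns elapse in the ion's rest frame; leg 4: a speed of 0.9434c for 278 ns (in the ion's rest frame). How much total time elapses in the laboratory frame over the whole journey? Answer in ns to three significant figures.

Leg 1: 341 ns is already measured in the laboratory frame.
Leg 2: 10.3 ns is already measured in the laboratory frame.
Leg 3: γ = 1/√(1 − (21/29)²) = 29/20 = 1.450; Δt_3 = 1.450 × 354 = 513.3 ns.
Leg 4: γ = 1/√(1 − 0.9434²) = 1/√0.1100 = 3.015; Δt_4 = 3.015 × 278 = 838.2 ns.
Total: 341.0 + 10.30 + 513.3 + 838.2 ns.

Δt = 1700 ns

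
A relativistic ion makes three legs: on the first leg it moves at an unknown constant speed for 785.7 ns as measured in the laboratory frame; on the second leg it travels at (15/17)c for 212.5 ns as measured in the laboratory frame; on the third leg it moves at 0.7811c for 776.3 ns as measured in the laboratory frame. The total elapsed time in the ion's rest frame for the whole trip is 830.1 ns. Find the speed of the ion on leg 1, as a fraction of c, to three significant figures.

Leg 1: speed unknown; τ_1 = 785.7/γ_1.
Leg 2: γ = 1/√(1 − (15/17)²) = 17/8 = 2.125; τ_2 = 212.5/2.125 = 100.0 ns.
Leg 3: γ = 1/√(1 − 0.7811²) = 1/√0.3899 = 1.602; τ_3 = 776.3/1.602 = 484.7 ns.
Total proper time: τ_1 + 100.0 + 484.7 = 830.1, so τ_1 = 830.1 − 584.7 = 245.4 ns.
γ_1 = 785.7/245.4 = 3.202; β = √(1 − 1/γ²) = √0.9025.

β = 0.950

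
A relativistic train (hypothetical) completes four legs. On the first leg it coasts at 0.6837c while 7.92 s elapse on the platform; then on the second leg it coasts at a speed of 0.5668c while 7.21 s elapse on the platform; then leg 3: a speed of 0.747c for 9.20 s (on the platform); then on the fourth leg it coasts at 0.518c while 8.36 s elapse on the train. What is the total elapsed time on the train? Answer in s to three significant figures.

τ = 26.2 s

Leg 1: γ = 1/√(1 − 0.6837²) = 1/√0.5326 = 1.370; τ_1 = 7.92/1.370 = 5.780 s.
Leg 2: γ = 1/√(1 − 0.5668²) = 1/√0.6787 = 1.214; τ_2 = 7.21/1.214 = 5.940 s.
Leg 3: γ = 1/√(1 − 0.747²) = 1/√0.4420 = 1.504; τ_3 = 9.20/1.504 = 6.116 s.
Leg 4: 8.36 s is already measured on the train.
Total: 5.780 + 5.940 + 6.116 + 8.360 s.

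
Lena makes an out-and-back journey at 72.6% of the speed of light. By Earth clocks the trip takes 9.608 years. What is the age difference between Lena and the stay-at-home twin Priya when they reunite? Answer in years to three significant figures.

Δt − τ = 3.00 years

β = 0.726; γ = 1/√(1 − 0.726²) = 1/√0.4729 = 1.454
Lena's elapsed proper time: τ = 9.608/1.454 = 6.607 years.
Age gap = Δt − τ = 9.608 − 6.607 years.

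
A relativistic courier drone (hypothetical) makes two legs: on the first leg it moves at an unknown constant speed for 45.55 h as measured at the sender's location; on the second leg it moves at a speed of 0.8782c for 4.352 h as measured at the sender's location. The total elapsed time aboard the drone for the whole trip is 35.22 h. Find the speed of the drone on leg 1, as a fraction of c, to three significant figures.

Leg 1: speed unknown; τ_1 = 45.55/γ_1.
Leg 2: γ = 1/√(1 − 0.8782²) = 1/√0.2288 = 2.091; τ_2 = 4.352/2.091 = 2.082 h.
Total proper time: τ_1 + 2.082 = 35.22, so τ_1 = 35.22 − 2.082 = 33.14 h.
γ_1 = 45.55/33.14 = 1.375; β = √(1 − 1/γ²) = √0.4707.

β = 0.686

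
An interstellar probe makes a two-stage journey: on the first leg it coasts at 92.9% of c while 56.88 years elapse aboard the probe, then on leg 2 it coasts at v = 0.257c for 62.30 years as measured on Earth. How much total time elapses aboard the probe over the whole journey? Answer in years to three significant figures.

Leg 1: 56.88 years is already measured aboard the probe.
Leg 2: γ = 1/√(1 − 0.257²) = 1/√0.9340 = 1.035; τ_2 = 62.30/1.035 = 60.21 years.
Total: 56.88 + 60.21 years.

τ = 117 years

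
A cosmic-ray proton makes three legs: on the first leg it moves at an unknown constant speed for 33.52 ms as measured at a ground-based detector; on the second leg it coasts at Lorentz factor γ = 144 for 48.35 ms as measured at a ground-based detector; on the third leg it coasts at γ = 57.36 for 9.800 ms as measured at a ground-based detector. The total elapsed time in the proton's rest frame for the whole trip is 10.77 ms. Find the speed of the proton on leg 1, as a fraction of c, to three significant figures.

β = 0.952

Leg 1: speed unknown; τ_1 = 33.52/γ_1.
Leg 2: γ = 144; τ_2 = 48.35/144.0 = 0.3358 ms.
Leg 3: γ = 57.36; τ_3 = 9.800/57.36 = 0.1709 ms.
Total proper time: τ_1 + 0.3358 + 0.1709 = 10.77, so τ_1 = 10.77 − 0.5066 = 10.26 ms.
γ_1 = 33.52/10.26 = 3.266; β = √(1 − 1/γ²) = √0.9062.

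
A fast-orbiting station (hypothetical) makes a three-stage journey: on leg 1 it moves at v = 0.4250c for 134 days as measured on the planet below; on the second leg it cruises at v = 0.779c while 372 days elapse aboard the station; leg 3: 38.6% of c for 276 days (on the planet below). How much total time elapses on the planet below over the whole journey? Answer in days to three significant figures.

Leg 1: 134 days is already measured on the planet below.
Leg 2: γ = 1/√(1 − 0.779²) = 1/√0.3932 = 1.595; Δt_2 = 1.595 × 372 = 593.3 days.
Leg 3: 276 days is already measured on the planet below.
Total: 134.0 + 593.3 + 276.0 days.

Δt = 1000 days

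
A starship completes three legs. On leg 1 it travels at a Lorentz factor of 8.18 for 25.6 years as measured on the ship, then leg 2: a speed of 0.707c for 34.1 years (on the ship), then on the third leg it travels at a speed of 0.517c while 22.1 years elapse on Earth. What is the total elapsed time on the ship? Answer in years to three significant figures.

Leg 1: 25.6 years is already measured on the ship.
Leg 2: 34.1 years is already measured on the ship.
Leg 3: γ = 1/√(1 − 0.517²) = 1/√0.7327 = 1.168; τ_3 = 22.1/1.168 = 18.92 years.
Total: 25.60 + 34.10 + 18.92 years.

τ = 78.6 years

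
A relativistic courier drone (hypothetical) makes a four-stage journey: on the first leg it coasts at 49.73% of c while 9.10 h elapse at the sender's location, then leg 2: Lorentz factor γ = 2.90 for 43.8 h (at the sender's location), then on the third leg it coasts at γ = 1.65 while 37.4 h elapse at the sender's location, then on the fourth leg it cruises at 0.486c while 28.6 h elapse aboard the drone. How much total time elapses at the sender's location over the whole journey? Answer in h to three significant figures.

Δt = 123 h

Leg 1: 9.10 h is already measured at the sender's location.
Leg 2: 43.8 h is already measured at the sender's location.
Leg 3: 37.4 h is already measured at the sender's location.
Leg 4: γ = 1/√(1 − 0.486²) = 1/√0.7638 = 1.144; Δt_4 = 1.144 × 28.6 = 32.72 h.
Total: 9.100 + 43.80 + 37.40 + 32.72 h.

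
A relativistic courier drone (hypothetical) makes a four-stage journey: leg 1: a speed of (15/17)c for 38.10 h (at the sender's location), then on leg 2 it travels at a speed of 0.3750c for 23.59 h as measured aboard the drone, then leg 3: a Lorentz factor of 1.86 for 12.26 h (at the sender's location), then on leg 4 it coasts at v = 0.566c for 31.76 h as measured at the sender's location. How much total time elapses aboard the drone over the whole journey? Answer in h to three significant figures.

τ = 74.3 h

Leg 1: γ = 1/√(1 − (15/17)²) = 17/8 = 2.125; τ_1 = 38.10/2.125 = 17.93 h.
Leg 2: 23.59 h is already measured aboard the drone.
Leg 3: γ = 1.86; τ_3 = 12.26/1.860 = 6.591 h.
Leg 4: γ = 1/√(1 − 0.566²) = 1/√0.6796 = 1.213; τ_4 = 31.76/1.213 = 26.18 h.
Total: 17.93 + 23.59 + 6.591 + 26.18 h.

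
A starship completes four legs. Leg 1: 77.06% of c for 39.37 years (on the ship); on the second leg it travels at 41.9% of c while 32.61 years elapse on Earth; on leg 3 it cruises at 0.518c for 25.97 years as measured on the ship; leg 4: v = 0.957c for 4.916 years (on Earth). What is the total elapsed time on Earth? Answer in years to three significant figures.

Δt = 130 years

Leg 1: β = 0.7706; γ = 1/√(1 − 0.7706²) = 1/√0.4062 = 1.569; Δt_1 = 1.569 × 39.37 = 61.77 years.
Leg 2: 32.61 years is already measured on Earth.
Leg 3: γ = 1/√(1 − 0.518²) = 1/√0.7317 = 1.169; Δt_3 = 1.169 × 25.97 = 30.36 years.
Leg 4: 4.916 years is already measured on Earth.
Total: 61.77 + 32.61 + 30.36 + 4.916 years.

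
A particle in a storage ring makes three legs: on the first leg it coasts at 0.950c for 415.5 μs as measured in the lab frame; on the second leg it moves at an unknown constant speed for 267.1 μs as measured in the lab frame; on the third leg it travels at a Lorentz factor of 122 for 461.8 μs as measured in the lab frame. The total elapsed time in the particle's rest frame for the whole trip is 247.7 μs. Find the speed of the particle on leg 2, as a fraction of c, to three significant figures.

Leg 1: γ = 1/√(1 − 0.950²) = 1/√0.09750 = 3.203; τ_1 = 415.5/3.203 = 129.7 μs.
Leg 2: speed unknown; τ_2 = 267.1/γ_2.
Leg 3: γ = 122; τ_3 = 461.8/122.0 = 3.785 μs.
Total proper time: 129.7 + τ_2 + 3.785 = 247.7, so τ_2 = 247.7 − 133.5 = 114.2 μs.
γ_2 = 267.1/114.2 = 2.339; β = √(1 − 1/γ²) = √0.8173.

β = 0.904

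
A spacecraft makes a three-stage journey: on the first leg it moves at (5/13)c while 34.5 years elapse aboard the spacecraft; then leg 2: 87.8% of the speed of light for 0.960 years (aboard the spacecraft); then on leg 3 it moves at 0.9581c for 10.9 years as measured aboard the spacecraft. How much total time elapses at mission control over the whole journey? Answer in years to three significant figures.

Δt = 77.4 years

Leg 1: γ = 1/√(1 − (5/13)²) = 13/12 ≈ 1.083; Δt_1 = 1.083 × 34.5 = 37.38 years.
Leg 2: β = 0.878; γ = 1/√(1 − 0.878²) = 1/√0.2291 = 2.089; Δt_2 = 2.089 × 0.960 = 2.006 years.
Leg 3: γ = 1/√(1 − 0.9581²) = 1/√0.08204 = 3.491; Δt_3 = 3.491 × 10.9 = 38.05 years.
Total: 37.38 + 2.006 + 38.05 years.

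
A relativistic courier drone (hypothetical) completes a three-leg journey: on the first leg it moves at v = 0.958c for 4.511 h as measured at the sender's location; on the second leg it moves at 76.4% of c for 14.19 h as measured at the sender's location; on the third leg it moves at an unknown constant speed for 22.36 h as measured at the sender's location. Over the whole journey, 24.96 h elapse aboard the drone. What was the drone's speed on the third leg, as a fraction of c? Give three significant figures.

Leg 1: γ = 1/√(1 − 0.958²) = 1/√0.08224 = 3.487; τ_1 = 4.511/3.487 = 1.294 h.
Leg 2: β = 0.764; γ = 1/√(1 − 0.764²) = 1/√0.4163 = 1.550; τ_2 = 14.19/1.550 = 9.156 h.
Leg 3: speed unknown; τ_3 = 22.36/γ_3.
Total proper time: 1.294 + 9.156 + τ_3 = 24.96, so τ_3 = 24.96 − 10.45 = 14.51 h.
γ_3 = 22.36/14.51 = 1.541; β = √(1 − 1/γ²) = √0.5788.

β = 0.761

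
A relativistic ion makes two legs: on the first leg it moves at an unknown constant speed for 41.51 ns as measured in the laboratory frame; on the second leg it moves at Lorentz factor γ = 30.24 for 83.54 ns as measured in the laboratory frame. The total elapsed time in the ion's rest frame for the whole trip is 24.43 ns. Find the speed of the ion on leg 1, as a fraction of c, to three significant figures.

β = 0.853

Leg 1: speed unknown; τ_1 = 41.51/γ_1.
Leg 2: γ = 30.24; τ_2 = 83.54/30.24 = 2.763 ns.
Total proper time: τ_1 + 2.763 = 24.43, so τ_1 = 24.43 − 2.763 = 21.67 ns.
γ_1 = 41.51/21.67 = 1.916; β = √(1 − 1/γ²) = √0.7275.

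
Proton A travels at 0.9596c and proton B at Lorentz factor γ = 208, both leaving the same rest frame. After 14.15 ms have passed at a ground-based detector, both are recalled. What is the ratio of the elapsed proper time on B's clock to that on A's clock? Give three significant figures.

τ_B/τ_A = 0.0171

A: γ = 1/√(1 − 0.9596²) = 1/√0.07917 = 3.554. B: γ = 208.
τ_A/τ_B = γ_B/γ_A = 208.0/3.554 = 58.52, so τ_B/τ_A = 0.01709.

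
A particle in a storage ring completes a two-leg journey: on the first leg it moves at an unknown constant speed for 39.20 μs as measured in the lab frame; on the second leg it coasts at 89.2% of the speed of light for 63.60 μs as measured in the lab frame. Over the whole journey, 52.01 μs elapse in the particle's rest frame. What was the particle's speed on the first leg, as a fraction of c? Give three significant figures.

β = 0.805

Leg 1: speed unknown; τ_1 = 39.20/γ_1.
Leg 2: β = 0.892; γ = 1/√(1 − 0.892²) = 1/√0.2043 = 2.212; τ_2 = 63.60/2.212 = 28.75 μs.
Total proper time: τ_1 + 28.75 = 52.01, so τ_1 = 52.01 − 28.75 = 23.26 μs.
γ_1 = 39.20/23.26 = 1.685; β = √(1 − 1/γ²) = √0.6479.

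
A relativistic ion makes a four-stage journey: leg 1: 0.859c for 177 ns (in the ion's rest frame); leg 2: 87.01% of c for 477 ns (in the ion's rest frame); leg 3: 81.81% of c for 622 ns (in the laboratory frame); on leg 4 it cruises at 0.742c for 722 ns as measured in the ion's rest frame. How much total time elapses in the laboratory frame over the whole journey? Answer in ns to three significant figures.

Δt = 3010 ns

Leg 1: γ = 1/√(1 − 0.859²) = 1/√0.2621 = 1.953; Δt_1 = 1.953 × 177 = 345.7 ns.
Leg 2: β = 0.8701; γ = 1/√(1 − 0.8701²) = 1/√0.2429 = 2.029; Δt_2 = 2.029 × 477 = 967.8 ns.
Leg 3: 622 ns is already measured in the laboratory frame.
Leg 4: γ = 1/√(1 − 0.742²) = 1/√0.4494 = 1.492; Δt_4 = 1.492 × 722 = 1077 ns.
Total: 345.7 + 967.8 + 622.0 + 1077 ns.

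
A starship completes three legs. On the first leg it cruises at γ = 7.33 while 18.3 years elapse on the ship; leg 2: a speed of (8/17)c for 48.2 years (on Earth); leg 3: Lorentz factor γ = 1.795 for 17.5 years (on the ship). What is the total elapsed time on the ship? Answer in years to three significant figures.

τ = 78.3 years

Leg 1: 18.3 years is already measured on the ship.
Leg 2: γ = 1/√(1 − (8/17)²) = 17/15 ≈ 1.133; τ_2 = 48.2/1.133 = 42.53 years.
Leg 3: 17.5 years is already measured on the ship.
Total: 18.30 + 42.53 + 17.50 years.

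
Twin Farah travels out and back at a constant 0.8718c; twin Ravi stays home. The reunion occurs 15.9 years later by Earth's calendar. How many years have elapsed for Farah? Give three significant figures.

τ = 7.79 years

γ = 1/√(1 − 0.8718²) = 1/√0.2400 = 2.041
Farah's clock measures proper time along the trip: τ = Δt/γ = 15.9/2.041 years.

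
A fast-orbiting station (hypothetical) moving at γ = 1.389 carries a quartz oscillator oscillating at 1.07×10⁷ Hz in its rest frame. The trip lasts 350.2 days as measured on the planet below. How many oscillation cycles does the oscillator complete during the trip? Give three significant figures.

γ = 1.389
The oscillator's own cycle count is N = f × τ where τ is the proper time aboard the station. τ = Δt/γ = 350.2/1.389 = 252.1 days = 2.178×10⁷ s.
N = 1.07×10⁷ × 2.178×10⁷ = 2.331×10¹⁴.

N = 2.33×10¹⁴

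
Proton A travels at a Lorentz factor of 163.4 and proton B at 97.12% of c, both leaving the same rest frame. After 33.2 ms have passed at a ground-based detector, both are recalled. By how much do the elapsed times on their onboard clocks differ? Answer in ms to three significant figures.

A: γ = 163.4; τ_A = 33.2/163.4 = 0.2032 ms.
B: β = 0.9712; γ = 1/√(1 − 0.9712²) = 1/√0.05677 = 4.197; τ_B = 33.2/4.197 = 7.910 ms.

|τ_A − τ_B| = 7.71 ms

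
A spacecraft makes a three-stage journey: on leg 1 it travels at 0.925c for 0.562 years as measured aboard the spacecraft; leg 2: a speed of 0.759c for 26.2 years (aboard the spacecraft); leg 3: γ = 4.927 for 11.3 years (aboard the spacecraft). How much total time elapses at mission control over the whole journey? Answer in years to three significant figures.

Δt = 97.4 years

Leg 1: γ = 1/√(1 − 0.925²) = 1/√0.1444 = 2.632; Δt_1 = 2.632 × 0.562 = 1.479 years.
Leg 2: γ = 1/√(1 − 0.759²) = 1/√0.4239 = 1.536; Δt_2 = 1.536 × 26.2 = 40.24 years.
Leg 3: γ = 4.927; Δt_3 = 4.927 × 11.3 = 55.68 years.
Total: 1.479 + 40.24 + 55.68 years.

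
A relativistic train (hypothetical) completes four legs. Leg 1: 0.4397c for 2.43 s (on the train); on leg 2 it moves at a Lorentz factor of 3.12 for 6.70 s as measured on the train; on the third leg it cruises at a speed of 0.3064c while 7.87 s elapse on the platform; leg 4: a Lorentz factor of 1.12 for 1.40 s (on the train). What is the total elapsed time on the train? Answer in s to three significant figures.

Leg 1: 2.43 s is already measured on the train.
Leg 2: 6.70 s is already measured on the train.
Leg 3: γ = 1/√(1 − 0.3064²) = 1/√0.9061 = 1.051; τ_3 = 7.87/1.051 = 7.491 s.
Leg 4: 1.40 s is already measured on the train.
Total: 2.430 + 6.700 + 7.491 + 1.400 s.

τ = 18.0 s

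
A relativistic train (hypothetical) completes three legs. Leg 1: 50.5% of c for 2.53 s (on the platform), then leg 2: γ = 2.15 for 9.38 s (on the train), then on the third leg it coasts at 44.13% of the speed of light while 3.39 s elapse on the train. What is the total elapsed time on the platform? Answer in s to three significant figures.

Leg 1: 2.53 s is already measured on the platform.
Leg 2: γ = 2.15; Δt_2 = 2.150 × 9.38 = 20.17 s.
Leg 3: β = 0.4413; γ = 1/√(1 − 0.4413²) = 1/√0.8053 = 1.114; Δt_3 = 1.114 × 3.39 = 3.778 s.
Total: 2.530 + 20.17 + 3.778 s.

Δt = 26.5 s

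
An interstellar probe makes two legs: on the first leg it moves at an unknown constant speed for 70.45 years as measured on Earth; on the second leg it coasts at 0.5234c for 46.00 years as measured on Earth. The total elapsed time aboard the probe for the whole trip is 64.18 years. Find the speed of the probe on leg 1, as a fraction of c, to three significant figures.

Leg 1: speed unknown; τ_1 = 70.45/γ_1.
Leg 2: γ = 1/√(1 − 0.5234²) = 1/√0.7261 = 1.174; τ_2 = 46.00/1.174 = 39.20 years.
Total proper time: τ_1 + 39.20 = 64.18, so τ_1 = 64.18 − 39.20 = 24.98 years.
γ_1 = 70.45/24.98 = 2.820; β = √(1 − 1/γ²) = √0.8742.

β = 0.935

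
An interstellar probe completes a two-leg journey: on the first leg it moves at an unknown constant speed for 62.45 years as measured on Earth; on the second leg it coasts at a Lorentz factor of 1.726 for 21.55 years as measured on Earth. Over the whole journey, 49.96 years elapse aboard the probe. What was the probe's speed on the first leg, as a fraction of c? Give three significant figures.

β = 0.800

Leg 1: speed unknown; τ_1 = 62.45/γ_1.
Leg 2: γ = 1.726; τ_2 = 21.55/1.726 = 12.49 years.
Total proper time: τ_1 + 12.49 = 49.96, so τ_1 = 49.96 − 12.49 = 37.47 years.
γ_1 = 62.45/37.47 = 1.666; β = √(1 − 1/γ²) = √0.6399.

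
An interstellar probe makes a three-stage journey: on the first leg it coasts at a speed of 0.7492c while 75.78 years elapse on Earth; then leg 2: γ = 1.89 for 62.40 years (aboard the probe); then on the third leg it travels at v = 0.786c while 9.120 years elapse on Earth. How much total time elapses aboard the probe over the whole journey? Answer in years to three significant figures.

Leg 1: γ = 1/√(1 − 0.7492²) = 1/√0.4387 = 1.510; τ_1 = 75.78/1.510 = 50.19 years.
Leg 2: 62.40 years is already measured aboard the probe.
Leg 3: γ = 1/√(1 − 0.786²) = 1/√0.3822 = 1.618; τ_3 = 9.120/1.618 = 5.638 years.
Total: 50.19 + 62.40 + 5.638 years.

τ = 118 years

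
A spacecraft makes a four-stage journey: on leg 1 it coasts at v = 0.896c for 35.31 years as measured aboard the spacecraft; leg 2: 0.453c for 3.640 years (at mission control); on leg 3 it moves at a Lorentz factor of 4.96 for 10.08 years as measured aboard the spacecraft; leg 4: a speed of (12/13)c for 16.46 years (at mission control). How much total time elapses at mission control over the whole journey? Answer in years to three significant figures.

Leg 1: γ = 1/√(1 − 0.896²) = 1/√0.1972 = 2.252; Δt_1 = 2.252 × 35.31 = 79.52 years.
Leg 2: 3.640 years is already measured at mission control.
Leg 3: γ = 4.96; Δt_3 = 4.960 × 10.08 = 50.00 years.
Leg 4: 16.46 years is already measured at mission control.
Total: 79.52 + 3.640 + 50.00 + 16.46 years.

Δt = 150 years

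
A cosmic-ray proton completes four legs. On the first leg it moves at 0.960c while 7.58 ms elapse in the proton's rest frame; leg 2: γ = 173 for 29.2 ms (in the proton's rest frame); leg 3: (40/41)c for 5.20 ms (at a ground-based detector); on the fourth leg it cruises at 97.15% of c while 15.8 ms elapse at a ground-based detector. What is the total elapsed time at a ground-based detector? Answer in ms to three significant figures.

Leg 1: γ = 1/√(1 − 0.960²) = 25/7 ≈ 3.571; Δt_1 = 3.571 × 7.58 = 27.07 ms.
Leg 2: γ = 173; Δt_2 = 173.0 × 29.2 = 5052 ms.
Leg 3: 5.20 ms is already measured at a ground-based detector.
Leg 4: 15.8 ms is already measured at a ground-based detector.
Total: 27.07 + 5052 + 5.200 + 15.80 ms.

Δt = 5100 ms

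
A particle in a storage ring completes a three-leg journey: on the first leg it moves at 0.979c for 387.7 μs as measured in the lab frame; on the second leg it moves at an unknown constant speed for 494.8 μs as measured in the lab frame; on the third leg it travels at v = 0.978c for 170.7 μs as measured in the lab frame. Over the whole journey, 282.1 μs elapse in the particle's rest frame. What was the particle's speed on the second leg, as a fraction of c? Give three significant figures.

β = 0.941

Leg 1: γ = 1/√(1 − 0.979²) = 1/√0.04156 = 4.905; τ_1 = 387.7/4.905 = 79.04 μs.
Leg 2: speed unknown; τ_2 = 494.8/γ_2.
Leg 3: γ = 1/√(1 − 0.978²) = 1/√0.04352 = 4.794; τ_3 = 170.7/4.794 = 35.61 μs.
Total proper time: 79.04 + τ_2 + 35.61 = 282.1, so τ_2 = 282.1 − 114.6 = 167.5 μs.
γ_2 = 494.8/167.5 = 2.955; β = √(1 − 1/γ²) = √0.8855.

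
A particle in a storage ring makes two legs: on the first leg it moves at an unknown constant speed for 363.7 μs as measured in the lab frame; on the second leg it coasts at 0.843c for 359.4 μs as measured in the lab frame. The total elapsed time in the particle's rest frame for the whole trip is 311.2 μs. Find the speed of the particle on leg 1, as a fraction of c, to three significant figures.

Leg 1: speed unknown; τ_1 = 363.7/γ_1.
Leg 2: γ = 1/√(1 − 0.843²) = 1/√0.2894 = 1.859; τ_2 = 359.4/1.859 = 193.3 μs.
Total proper time: τ_1 + 193.3 = 311.2, so τ_1 = 311.2 − 193.3 = 117.9 μs.
γ_1 = 363.7/117.9 = 3.086; β = √(1 − 1/γ²) = √0.8950.

β = 0.946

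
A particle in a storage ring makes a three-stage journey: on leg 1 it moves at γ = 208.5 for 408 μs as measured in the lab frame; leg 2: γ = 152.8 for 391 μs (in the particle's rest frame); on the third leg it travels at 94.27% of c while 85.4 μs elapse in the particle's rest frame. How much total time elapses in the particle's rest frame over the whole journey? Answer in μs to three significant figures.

τ = 478 μs

Leg 1: γ = 208.5; τ_1 = 408/208.5 = 1.957 μs.
Leg 2: 391 μs is already measured in the particle's rest frame.
Leg 3: 85.4 μs is already measured in the particle's rest frame.
Total: 1.957 + 391.0 + 85.40 μs.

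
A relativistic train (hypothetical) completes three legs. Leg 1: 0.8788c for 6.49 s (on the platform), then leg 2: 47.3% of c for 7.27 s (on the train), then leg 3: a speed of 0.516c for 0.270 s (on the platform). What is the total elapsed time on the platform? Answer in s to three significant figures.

Δt = 15.0 s

Leg 1: 6.49 s is already measured on the platform.
Leg 2: β = 0.473; γ = 1/√(1 − 0.473²) = 1/√0.7763 = 1.135; Δt_2 = 1.135 × 7.27 = 8.251 s.
Leg 3: 0.270 s is already measured on the platform.
Total: 6.490 + 8.251 + 0.2700 s.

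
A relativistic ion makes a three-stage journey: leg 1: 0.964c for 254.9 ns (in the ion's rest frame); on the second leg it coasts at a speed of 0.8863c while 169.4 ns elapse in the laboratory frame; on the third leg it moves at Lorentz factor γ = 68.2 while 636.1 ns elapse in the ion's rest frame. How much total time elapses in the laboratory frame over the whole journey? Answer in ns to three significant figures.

Δt = 4.45×10⁴ ns

Leg 1: γ = 1/√(1 − 0.964²) = 1/√0.07070 = 3.761; Δt_1 = 3.761 × 254.9 = 958.6 ns.
Leg 2: 169.4 ns is already measured in the laboratory frame.
Leg 3: γ = 68.2; Δt_3 = 68.20 × 636.1 = 4.338×10⁴ ns.
Total: 958.6 + 169.4 + 4.338×10⁴ ns.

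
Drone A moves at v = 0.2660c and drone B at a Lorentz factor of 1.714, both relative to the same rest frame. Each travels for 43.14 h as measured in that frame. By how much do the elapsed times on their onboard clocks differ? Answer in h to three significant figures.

A: γ = 1/√(1 − 0.2660²) = 1/√0.9292 = 1.037; τ_A = 43.14/1.037 = 41.59 h.
B: γ = 1.714; τ_B = 43.14/1.714 = 25.17 h.

|τ_A − τ_B| = 16.4 h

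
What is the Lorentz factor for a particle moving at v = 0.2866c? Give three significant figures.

γ = 1.04

γ = 1/√(1 − 0.2866²) = 1/√0.9179 = 1.044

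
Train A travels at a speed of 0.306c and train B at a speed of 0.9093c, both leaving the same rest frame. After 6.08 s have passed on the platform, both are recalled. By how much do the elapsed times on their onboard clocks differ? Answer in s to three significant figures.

A: γ = 1/√(1 − 0.306²) = 1/√0.9064 = 1.050; τ_A = 6.08/1.050 = 5.788 s.
B: γ = 1/√(1 − 0.9093²) = 1/√0.1732 = 2.403; τ_B = 6.08/2.403 = 2.530 s.

|τ_A − τ_B| = 3.26 s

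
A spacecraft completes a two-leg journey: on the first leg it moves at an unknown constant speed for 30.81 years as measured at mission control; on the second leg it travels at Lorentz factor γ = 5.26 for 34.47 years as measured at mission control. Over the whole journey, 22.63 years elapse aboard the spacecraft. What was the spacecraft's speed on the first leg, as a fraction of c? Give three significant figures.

Leg 1: speed unknown; τ_1 = 30.81/γ_1.
Leg 2: γ = 5.26; τ_2 = 34.47/5.260 = 6.553 years.
Total proper time: τ_1 + 6.553 = 22.63, so τ_1 = 22.63 − 6.553 = 16.08 years.
γ_1 = 30.81/16.08 = 1.916; β = √(1 − 1/γ²) = √0.7277.

β = 0.853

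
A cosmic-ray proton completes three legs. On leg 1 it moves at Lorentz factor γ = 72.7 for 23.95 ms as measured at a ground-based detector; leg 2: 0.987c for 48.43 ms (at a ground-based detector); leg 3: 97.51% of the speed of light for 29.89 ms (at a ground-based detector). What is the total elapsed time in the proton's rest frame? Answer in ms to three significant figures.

τ = 14.7 ms

Leg 1: γ = 72.7; τ_1 = 23.95/72.70 = 0.3294 ms.
Leg 2: γ = 1/√(1 − 0.987²) = 1/√0.02583 = 6.222; τ_2 = 48.43/6.222 = 7.784 ms.
Leg 3: β = 0.9751; γ = 1/√(1 − 0.9751²) = 1/√0.04918 = 4.509; τ_3 = 29.89/4.509 = 6.629 ms.
Total: 0.3294 + 7.784 + 6.629 ms.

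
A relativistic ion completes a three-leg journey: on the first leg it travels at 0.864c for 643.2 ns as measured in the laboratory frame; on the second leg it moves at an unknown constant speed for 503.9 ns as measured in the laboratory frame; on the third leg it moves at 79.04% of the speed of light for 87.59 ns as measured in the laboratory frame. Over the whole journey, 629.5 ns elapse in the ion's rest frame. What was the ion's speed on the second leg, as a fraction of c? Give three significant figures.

Leg 1: γ = 1/√(1 − 0.864²) = 1/√0.2535 = 1.986; τ_1 = 643.2/1.986 = 323.8 ns.
Leg 2: speed unknown; τ_2 = 503.9/γ_2.
Leg 3: β = 0.7904; γ = 1/√(1 − 0.7904²) = 1/√0.3753 = 1.632; τ_3 = 87.59/1.632 = 53.66 ns.
Total proper time: 323.8 + τ_2 + 53.66 = 629.5, so τ_2 = 629.5 − 377.5 = 252.0 ns.
γ_2 = 503.9/252.0 = 2.000; β = √(1 − 1/γ²) = √0.7499.

β = 0.866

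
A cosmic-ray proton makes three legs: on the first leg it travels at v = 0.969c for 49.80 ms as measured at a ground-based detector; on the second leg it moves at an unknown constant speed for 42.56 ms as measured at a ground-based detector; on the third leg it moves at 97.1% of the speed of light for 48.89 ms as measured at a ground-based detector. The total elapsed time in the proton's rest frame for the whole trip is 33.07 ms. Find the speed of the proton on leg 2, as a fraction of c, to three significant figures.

Leg 1: γ = 1/√(1 − 0.969²) = 1/√0.06104 = 4.048; τ_1 = 49.80/4.048 = 12.30 ms.
Leg 2: speed unknown; τ_2 = 42.56/γ_2.
Leg 3: β = 0.971; γ = 1/√(1 − 0.971²) = 1/√0.05716 = 4.183; τ_3 = 48.89/4.183 = 11.69 ms.
Total proper time: 12.30 + τ_2 + 11.69 = 33.07, so τ_2 = 33.07 − 23.99 = 9.078 ms.
γ_2 = 42.56/9.078 = 4.688; β = √(1 − 1/γ²) = √0.9545.

β = 0.977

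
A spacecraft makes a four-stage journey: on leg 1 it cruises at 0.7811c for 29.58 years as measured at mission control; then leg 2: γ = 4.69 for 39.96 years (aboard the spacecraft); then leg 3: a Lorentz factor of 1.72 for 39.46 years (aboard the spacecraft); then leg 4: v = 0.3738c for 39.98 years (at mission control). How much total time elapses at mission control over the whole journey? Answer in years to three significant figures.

Leg 1: 29.58 years is already measured at mission control.
Leg 2: γ = 4.69; Δt_2 = 4.690 × 39.96 = 187.4 years.
Leg 3: γ = 1.72; Δt_3 = 1.720 × 39.46 = 67.87 years.
Leg 4: 39.98 years is already measured at mission control.
Total: 29.58 + 187.4 + 67.87 + 39.98 years.

Δt = 325 years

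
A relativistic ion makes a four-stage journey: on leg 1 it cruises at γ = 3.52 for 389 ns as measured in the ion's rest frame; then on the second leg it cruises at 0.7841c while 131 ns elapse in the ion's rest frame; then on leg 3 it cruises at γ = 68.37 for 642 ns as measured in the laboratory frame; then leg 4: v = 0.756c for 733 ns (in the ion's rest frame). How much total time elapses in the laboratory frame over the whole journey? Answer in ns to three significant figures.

Δt = 3340 ns

Leg 1: γ = 3.52; Δt_1 = 3.520 × 389 = 1369 ns.
Leg 2: γ = 1/√(1 − 0.7841²) = 1/√0.3852 = 1.611; Δt_2 = 1.611 × 131 = 211.1 ns.
Leg 3: 642 ns is already measured in the laboratory frame.
Leg 4: γ = 1/√(1 − 0.756²) = 1/√0.4285 = 1.528; Δt_4 = 1.528 × 733 = 1120 ns.
Total: 1369 + 211.1 + 642.0 + 1120 ns.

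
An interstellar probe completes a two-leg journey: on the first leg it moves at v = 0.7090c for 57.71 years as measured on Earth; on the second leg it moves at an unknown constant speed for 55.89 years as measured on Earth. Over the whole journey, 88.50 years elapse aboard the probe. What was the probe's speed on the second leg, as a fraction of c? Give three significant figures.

Leg 1: γ = 1/√(1 − 0.7090²) = 1/√0.4973 = 1.418; τ_1 = 57.71/1.418 = 40.70 years.
Leg 2: speed unknown; τ_2 = 55.89/γ_2.
Total proper time: 40.70 + τ_2 = 88.50, so τ_2 = 88.50 − 40.70 = 47.80 years.
γ_2 = 55.89/47.80 = 1.169; β = √(1 − 1/γ²) = √0.2685.

β = 0.518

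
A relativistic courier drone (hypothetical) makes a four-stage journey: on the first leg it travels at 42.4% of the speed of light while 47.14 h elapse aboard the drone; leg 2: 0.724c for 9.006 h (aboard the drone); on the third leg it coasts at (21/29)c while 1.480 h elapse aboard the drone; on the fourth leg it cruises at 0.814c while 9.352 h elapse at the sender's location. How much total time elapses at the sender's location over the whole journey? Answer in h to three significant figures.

Δt = 76.6 h

Leg 1: β = 0.424; γ = 1/√(1 − 0.424²) = 1/√0.8202 = 1.104; Δt_1 = 1.104 × 47.14 = 52.05 h.
Leg 2: γ = 1/√(1 − 0.724²) = 1/√0.4758 = 1.450; Δt_2 = 1.450 × 9.006 = 13.06 h.
Leg 3: γ = 1/√(1 − (21/29)²) = 29/20 = 1.450; Δt_3 = 1.450 × 1.480 = 2.146 h.
Leg 4: 9.352 h is already measured at the sender's location.
Total: 52.05 + 13.06 + 2.146 + 9.352 h.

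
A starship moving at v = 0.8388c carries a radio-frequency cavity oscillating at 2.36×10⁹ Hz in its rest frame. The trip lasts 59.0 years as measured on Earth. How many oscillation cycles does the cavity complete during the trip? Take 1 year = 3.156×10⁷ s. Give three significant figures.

N = 2.39×10¹⁸

γ = 1/√(1 − 0.8388²) = 1/√0.2964 = 1.837
The oscillator's own cycle count is N = f × τ where τ is the proper time on the ship. τ = Δt/γ = 59.0/1.837 = 32.12 years = 1.014×10⁹ s.
N = 2.36×10⁹ × 1.014×10⁹ = 2.392×10¹⁸.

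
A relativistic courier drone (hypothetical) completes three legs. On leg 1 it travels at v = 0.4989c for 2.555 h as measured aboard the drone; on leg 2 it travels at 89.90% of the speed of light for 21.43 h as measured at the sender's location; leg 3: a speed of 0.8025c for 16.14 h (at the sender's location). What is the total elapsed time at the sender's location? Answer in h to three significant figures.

Leg 1: γ = 1/√(1 − 0.4989²) = 1/√0.7511 = 1.154; Δt_1 = 1.154 × 2.555 = 2.948 h.
Leg 2: 21.43 h is already measured at the sender's location.
Leg 3: 16.14 h is already measured at the sender's location.
Total: 2.948 + 21.43 + 16.14 h.

Δt = 40.5 h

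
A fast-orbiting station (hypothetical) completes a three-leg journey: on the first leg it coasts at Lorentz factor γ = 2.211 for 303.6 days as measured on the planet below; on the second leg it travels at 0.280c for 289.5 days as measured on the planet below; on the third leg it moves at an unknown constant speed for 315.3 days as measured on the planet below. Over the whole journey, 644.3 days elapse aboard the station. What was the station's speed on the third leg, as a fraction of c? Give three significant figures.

Leg 1: γ = 2.211; τ_1 = 303.6/2.211 = 137.3 days.
Leg 2: γ = 1/√(1 − 0.280²) = 25/24 ≈ 1.042; τ_2 = 289.5/1.042 = 277.9 days.
Leg 3: speed unknown; τ_3 = 315.3/γ_3.
Total proper time: 137.3 + 277.9 + τ_3 = 644.3, so τ_3 = 644.3 − 415.2 = 229.1 days.
γ_3 = 315.3/229.1 = 1.376; β = √(1 − 1/γ²) = √0.4722.

β = 0.687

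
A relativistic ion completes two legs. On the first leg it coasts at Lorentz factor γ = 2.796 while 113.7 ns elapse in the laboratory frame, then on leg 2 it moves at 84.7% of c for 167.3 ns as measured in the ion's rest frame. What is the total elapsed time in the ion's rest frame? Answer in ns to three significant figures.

Leg 1: γ = 2.796; τ_1 = 113.7/2.796 = 40.67 ns.
Leg 2: 167.3 ns is already measured in the ion's rest frame.
Total: 40.67 + 167.3 ns.

τ = 208 ns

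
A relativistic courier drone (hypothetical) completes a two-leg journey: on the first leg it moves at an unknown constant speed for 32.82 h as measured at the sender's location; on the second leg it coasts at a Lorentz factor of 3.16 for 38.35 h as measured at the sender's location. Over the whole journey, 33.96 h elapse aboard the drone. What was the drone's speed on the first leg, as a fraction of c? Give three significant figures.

Leg 1: speed unknown; τ_1 = 32.82/γ_1.
Leg 2: γ = 3.16; τ_2 = 38.35/3.160 = 12.14 h.
Total proper time: τ_1 + 12.14 = 33.96, so τ_1 = 33.96 − 12.14 = 21.82 h.
γ_1 = 32.82/21.82 = 1.504; β = √(1 − 1/γ²) = √0.5578.

β = 0.747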